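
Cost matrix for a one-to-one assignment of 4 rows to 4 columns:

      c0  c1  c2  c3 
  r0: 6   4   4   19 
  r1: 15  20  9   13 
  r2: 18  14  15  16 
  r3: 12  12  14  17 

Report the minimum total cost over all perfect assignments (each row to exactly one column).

Minimum assignment cost: 41

optimal assignment: row0→col1 (cost 4), row1→col2 (cost 9), row2→col3 (cost 16), row3→col0 (cost 12)
total = 4 + 9 + 16 + 12 = 41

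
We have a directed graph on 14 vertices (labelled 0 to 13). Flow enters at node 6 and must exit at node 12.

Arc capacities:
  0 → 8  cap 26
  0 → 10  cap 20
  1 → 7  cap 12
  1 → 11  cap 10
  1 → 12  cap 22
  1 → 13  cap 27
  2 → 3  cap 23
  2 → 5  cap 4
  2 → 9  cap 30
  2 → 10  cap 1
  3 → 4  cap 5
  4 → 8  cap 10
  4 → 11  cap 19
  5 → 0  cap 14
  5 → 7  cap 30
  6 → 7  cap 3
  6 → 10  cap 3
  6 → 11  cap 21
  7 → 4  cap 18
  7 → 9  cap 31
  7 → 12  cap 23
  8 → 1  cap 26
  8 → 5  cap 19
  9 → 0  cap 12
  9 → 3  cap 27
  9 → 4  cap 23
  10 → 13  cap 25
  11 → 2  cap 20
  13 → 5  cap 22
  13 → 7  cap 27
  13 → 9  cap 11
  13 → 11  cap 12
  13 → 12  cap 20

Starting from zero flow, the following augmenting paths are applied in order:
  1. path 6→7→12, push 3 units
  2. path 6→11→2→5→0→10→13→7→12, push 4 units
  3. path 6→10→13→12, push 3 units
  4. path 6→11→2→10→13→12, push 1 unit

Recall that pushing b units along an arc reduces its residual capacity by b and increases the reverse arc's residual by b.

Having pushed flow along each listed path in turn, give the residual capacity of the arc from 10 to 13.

after path 1 (6→7→12, push 3): res(10,13)=25
after path 2 (6→11→2→5→0→10→13→7→12, push 4): res(10,13)=21
after path 3 (6→10→13→12, push 3): res(10,13)=18
after path 4 (6→11→2→10→13→12, push 1): res(10,13)=17

Residual capacity of (10,13): 17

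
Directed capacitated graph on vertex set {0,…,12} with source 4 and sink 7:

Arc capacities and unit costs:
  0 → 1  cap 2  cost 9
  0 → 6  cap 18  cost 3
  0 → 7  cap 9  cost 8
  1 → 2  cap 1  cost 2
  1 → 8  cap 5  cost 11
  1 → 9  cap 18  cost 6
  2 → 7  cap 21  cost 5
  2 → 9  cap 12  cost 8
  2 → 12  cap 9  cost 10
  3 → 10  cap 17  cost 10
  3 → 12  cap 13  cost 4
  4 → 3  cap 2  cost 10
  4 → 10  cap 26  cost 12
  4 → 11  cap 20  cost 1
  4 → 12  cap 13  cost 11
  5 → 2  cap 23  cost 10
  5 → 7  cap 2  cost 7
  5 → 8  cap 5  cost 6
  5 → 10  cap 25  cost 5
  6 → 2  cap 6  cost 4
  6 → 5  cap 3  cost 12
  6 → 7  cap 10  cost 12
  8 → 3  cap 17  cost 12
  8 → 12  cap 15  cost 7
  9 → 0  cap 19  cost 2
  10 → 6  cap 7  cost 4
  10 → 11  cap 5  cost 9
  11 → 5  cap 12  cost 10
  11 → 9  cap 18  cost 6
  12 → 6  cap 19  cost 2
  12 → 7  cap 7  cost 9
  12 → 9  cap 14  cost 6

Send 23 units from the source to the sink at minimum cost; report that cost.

shortest-cost path #1: 4→11→9→0→7 push 9 @ unit cost 17 (adds 153)
shortest-cost path #2: 4→11→5→7 push 2 @ unit cost 18 (adds 36)
shortest-cost path #3: 4→12→7 push 7 @ unit cost 20 (adds 140)
shortest-cost path #4: 4→11→9→0→6→2→7 push 5 @ unit cost 21 (adds 105)
total cost = 434

Minimum cost for 23 units: 434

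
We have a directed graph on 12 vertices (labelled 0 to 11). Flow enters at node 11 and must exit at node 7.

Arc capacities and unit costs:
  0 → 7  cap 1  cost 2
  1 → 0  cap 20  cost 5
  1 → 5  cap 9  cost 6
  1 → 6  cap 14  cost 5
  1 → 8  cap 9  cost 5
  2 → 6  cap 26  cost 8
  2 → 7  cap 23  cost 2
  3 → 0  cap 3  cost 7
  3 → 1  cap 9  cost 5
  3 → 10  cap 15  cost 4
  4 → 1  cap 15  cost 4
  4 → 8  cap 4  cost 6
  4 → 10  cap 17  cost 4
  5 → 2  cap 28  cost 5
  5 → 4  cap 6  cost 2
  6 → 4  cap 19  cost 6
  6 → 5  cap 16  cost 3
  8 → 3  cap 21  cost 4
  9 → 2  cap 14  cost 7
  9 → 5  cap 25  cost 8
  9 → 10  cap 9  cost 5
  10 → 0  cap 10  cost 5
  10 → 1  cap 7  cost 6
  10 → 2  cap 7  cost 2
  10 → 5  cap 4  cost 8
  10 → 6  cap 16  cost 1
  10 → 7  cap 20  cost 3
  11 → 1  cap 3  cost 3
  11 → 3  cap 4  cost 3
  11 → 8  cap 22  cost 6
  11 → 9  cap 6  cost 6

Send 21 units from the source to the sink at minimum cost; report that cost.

shortest-cost path #1: 11→3→10→7 push 4 @ unit cost 10 (adds 40)
shortest-cost path #2: 11→1→0→7 push 1 @ unit cost 10 (adds 10)
shortest-cost path #3: 11→9→10→7 push 6 @ unit cost 14 (adds 84)
shortest-cost path #4: 11→1→5→2→7 push 2 @ unit cost 16 (adds 32)
shortest-cost path #5: 11→8→3→10→7 push 8 @ unit cost 17 (adds 136)
total cost = 302

Minimum cost for 21 units: 302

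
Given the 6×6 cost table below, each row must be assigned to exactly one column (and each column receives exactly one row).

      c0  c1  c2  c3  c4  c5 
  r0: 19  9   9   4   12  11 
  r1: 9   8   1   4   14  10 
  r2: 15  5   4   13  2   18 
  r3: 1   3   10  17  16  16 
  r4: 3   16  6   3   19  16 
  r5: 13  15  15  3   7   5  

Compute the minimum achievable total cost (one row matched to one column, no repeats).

optimal assignment: row0→col3 (cost 4), row1→col2 (cost 1), row2→col4 (cost 2), row3→col1 (cost 3), row4→col0 (cost 3), row5→col5 (cost 5)
total = 4 + 1 + 2 + 3 + 3 + 5 = 18

Minimum assignment cost: 18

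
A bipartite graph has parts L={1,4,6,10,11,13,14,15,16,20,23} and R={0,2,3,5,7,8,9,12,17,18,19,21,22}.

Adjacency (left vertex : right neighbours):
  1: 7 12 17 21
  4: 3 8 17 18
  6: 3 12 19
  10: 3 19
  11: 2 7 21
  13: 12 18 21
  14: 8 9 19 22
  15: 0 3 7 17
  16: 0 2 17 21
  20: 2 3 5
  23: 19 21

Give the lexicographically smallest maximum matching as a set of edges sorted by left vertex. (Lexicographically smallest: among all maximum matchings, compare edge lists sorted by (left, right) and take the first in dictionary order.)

|M| = 11 (so the lex-smallest maximum matching has 11 edges)
process left vertices in ascending order; for each, take the smallest-labelled available neighbour that still permits 11 edges overall, or leave it unmatched if none does
lex-smallest matching: {1-7, 4-3, 6-12, 10-19, 11-2, 13-18, 14-8, 15-0, 16-17, 20-5, 23-21}

Lex-smallest maximum matching: {(1,7), (4,3), (6,12), (10,19), (11,2), (13,18), (14,8), (15,0), (16,17), (20,5), (23,21)}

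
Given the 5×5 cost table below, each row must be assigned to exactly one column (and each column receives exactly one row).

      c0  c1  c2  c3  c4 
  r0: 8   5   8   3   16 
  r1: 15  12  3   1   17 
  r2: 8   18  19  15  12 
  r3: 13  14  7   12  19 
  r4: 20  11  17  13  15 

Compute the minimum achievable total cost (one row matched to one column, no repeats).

Minimum assignment cost: 36

optimal assignment: row0→col1 (cost 5), row1→col3 (cost 1), row2→col0 (cost 8), row3→col2 (cost 7), row4→col4 (cost 15)
total = 5 + 1 + 8 + 7 + 15 = 36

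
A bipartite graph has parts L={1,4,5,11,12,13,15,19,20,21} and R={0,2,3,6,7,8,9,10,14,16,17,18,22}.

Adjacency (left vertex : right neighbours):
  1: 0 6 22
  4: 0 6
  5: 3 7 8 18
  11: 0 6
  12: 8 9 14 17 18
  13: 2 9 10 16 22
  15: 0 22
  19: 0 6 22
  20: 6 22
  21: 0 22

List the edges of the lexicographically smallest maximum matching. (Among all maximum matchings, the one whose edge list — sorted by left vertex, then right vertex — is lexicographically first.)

|M| = 6 (so the lex-smallest maximum matching has 6 edges)
process left vertices in ascending order; for each, take the smallest-labelled available neighbour that still permits 6 edges overall, or leave it unmatched if none does
lex-smallest matching: {1-0, 4-6, 5-3, 12-8, 13-2, 15-22}

Lex-smallest maximum matching: {(1,0), (4,6), (5,3), (12,8), (13,2), (15,22)}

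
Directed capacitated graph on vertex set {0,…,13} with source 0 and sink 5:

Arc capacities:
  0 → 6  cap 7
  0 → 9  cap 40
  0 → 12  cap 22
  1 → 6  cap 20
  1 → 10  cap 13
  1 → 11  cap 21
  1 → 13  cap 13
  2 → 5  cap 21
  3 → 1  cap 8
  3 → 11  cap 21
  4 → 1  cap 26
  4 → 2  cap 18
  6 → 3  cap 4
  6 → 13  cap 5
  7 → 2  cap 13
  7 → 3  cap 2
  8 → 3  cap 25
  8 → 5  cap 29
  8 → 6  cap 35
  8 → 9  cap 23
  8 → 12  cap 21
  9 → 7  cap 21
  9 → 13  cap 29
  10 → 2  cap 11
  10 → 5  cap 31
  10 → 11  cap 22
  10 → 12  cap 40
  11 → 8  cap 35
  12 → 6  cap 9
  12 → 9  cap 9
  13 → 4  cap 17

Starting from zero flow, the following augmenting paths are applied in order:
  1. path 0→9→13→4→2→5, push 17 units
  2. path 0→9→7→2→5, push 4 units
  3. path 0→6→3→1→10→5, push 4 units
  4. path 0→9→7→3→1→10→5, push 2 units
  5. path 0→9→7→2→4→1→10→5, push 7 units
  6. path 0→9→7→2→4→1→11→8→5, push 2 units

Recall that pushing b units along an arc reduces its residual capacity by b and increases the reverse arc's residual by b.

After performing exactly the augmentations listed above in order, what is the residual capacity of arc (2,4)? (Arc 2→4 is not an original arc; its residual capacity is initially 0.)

Residual capacity of (2,4): 8

after path 1 (0→9→13→4→2→5, push 17): res(2,4)=17
after path 2 (0→9→7→2→5, push 4): res(2,4)=17
after path 3 (0→6→3→1→10→5, push 4): res(2,4)=17
after path 4 (0→9→7→3→1→10→5, push 2): res(2,4)=17
after path 5 (0→9→7→2→4→1→10→5, push 7): res(2,4)=10
after path 6 (0→9→7→2→4→1→11→8→5, push 2): res(2,4)=8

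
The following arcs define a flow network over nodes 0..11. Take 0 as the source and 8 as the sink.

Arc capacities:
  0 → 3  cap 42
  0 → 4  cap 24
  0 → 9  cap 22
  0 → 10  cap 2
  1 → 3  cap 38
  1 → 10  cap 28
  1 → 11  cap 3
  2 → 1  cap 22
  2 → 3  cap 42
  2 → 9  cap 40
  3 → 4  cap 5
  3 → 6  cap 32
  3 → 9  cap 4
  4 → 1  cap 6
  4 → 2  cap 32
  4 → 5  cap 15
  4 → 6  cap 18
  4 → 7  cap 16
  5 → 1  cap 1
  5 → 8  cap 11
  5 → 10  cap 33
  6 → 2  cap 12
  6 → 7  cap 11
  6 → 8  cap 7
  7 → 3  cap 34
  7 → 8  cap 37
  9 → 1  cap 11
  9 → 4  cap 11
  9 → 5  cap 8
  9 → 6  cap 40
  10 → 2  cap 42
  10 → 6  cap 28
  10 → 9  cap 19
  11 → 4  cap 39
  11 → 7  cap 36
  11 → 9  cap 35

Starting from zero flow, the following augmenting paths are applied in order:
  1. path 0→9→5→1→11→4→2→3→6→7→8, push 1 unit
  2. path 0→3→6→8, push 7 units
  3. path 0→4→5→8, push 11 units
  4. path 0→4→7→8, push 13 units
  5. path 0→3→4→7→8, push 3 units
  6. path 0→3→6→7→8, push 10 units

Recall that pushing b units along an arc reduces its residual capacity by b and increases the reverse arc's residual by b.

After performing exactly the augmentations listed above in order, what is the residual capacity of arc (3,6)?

Residual capacity of (3,6): 14

after path 1 (0→9→5→1→11→4→2→3→6→7→8, push 1): res(3,6)=31
after path 2 (0→3→6→8, push 7): res(3,6)=24
after path 3 (0→4→5→8, push 11): res(3,6)=24
after path 4 (0→4→7→8, push 13): res(3,6)=24
after path 5 (0→3→4→7→8, push 3): res(3,6)=24
after path 6 (0→3→6→7→8, push 10): res(3,6)=14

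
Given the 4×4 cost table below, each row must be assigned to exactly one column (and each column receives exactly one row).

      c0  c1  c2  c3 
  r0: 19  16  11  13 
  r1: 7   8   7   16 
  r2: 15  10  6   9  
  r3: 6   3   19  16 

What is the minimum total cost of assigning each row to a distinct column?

Minimum assignment cost: 29

optimal assignment: row0→col3 (cost 13), row1→col0 (cost 7), row2→col2 (cost 6), row3→col1 (cost 3)
total = 13 + 7 + 6 + 3 = 29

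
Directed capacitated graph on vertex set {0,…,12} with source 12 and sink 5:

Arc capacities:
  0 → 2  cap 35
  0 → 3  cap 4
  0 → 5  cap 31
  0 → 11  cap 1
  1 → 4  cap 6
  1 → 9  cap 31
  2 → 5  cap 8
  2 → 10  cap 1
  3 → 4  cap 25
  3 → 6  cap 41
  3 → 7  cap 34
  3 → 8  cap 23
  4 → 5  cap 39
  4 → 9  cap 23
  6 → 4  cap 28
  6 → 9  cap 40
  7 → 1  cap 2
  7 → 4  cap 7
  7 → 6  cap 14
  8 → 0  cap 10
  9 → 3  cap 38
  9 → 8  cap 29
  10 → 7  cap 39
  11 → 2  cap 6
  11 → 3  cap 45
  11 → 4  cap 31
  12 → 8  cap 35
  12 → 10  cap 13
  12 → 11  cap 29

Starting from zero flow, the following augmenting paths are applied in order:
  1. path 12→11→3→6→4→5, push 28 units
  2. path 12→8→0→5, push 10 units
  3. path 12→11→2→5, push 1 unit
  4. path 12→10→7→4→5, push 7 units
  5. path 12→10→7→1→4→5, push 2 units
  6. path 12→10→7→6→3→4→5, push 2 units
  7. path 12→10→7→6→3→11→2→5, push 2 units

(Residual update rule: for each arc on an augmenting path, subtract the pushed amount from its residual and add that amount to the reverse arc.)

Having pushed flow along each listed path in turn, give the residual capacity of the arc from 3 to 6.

Residual capacity of (3,6): 17

after path 1 (12→11→3→6→4→5, push 28): res(3,6)=13
after path 2 (12→8→0→5, push 10): res(3,6)=13
after path 3 (12→11→2→5, push 1): res(3,6)=13
after path 4 (12→10→7→4→5, push 7): res(3,6)=13
after path 5 (12→10→7→1→4→5, push 2): res(3,6)=13
after path 6 (12→10→7→6→3→4→5, push 2): res(3,6)=15
after path 7 (12→10→7→6→3→11→2→5, push 2): res(3,6)=17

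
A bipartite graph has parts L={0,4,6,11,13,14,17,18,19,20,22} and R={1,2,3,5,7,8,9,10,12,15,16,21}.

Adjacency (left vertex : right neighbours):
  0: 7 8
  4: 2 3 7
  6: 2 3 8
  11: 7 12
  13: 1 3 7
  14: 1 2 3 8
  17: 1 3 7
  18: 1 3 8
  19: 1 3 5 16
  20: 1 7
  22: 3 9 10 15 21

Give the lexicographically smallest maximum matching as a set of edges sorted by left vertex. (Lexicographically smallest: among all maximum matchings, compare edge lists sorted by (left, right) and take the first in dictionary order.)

|M| = 8 (so the lex-smallest maximum matching has 8 edges)
process left vertices in ascending order; for each, take the smallest-labelled available neighbour that still permits 8 edges overall, or leave it unmatched if none does
lex-smallest matching: {0-7, 4-2, 6-3, 11-12, 13-1, 14-8, 19-5, 22-9}

Lex-smallest maximum matching: {(0,7), (4,2), (6,3), (11,12), (13,1), (14,8), (19,5), (22,9)}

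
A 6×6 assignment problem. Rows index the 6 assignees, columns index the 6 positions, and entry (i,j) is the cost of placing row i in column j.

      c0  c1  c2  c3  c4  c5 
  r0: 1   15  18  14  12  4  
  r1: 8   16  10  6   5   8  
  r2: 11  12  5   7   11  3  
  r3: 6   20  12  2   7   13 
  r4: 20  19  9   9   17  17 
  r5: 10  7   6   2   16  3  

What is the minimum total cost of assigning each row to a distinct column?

optimal assignment: row0→col0 (cost 1), row1→col4 (cost 5), row2→col5 (cost 3), row3→col3 (cost 2), row4→col2 (cost 9), row5→col1 (cost 7)
total = 1 + 5 + 3 + 2 + 9 + 7 = 27

Minimum assignment cost: 27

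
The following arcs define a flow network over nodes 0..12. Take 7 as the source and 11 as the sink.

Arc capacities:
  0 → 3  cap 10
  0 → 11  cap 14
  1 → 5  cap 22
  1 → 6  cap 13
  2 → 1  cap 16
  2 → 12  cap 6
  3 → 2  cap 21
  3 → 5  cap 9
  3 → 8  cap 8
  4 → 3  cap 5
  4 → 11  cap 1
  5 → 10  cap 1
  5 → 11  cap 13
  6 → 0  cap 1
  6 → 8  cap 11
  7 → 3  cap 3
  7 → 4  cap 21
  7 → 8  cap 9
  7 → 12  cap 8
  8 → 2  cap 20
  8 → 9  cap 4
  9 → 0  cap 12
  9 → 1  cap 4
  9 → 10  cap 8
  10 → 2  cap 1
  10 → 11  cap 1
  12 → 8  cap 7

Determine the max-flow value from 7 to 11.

augment #1: 7→4→11 bottleneck 1, total now 1
augment #2: 7→3→5→11 bottleneck 3, total now 4
augment #3: 7→4→3→5→11 bottleneck 5, total now 9
augment #4: 7→8→9→0→11 bottleneck 4, total now 13
augment #5: 7→8→2→1→5→11 bottleneck 5, total now 18
augment #6: 7→12→8→2→1→5→10→11 bottleneck 1, total now 19
augment #7: 7→12→8→2→1→6→0→11 bottleneck 1, total now 20

Maximum flow value: 20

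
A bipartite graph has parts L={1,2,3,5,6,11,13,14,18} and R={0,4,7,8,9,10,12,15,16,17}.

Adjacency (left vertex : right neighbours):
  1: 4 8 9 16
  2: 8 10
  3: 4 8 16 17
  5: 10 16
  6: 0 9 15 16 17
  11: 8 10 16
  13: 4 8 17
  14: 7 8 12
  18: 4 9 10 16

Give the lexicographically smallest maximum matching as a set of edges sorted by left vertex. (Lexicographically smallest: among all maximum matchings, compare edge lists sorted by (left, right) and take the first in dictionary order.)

|M| = 8 (so the lex-smallest maximum matching has 8 edges)
process left vertices in ascending order; for each, take the smallest-labelled available neighbour that still permits 8 edges overall, or leave it unmatched if none does
lex-smallest matching: {1-4, 2-8, 3-16, 5-10, 6-0, 13-17, 14-7, 18-9}

Lex-smallest maximum matching: {(1,4), (2,8), (3,16), (5,10), (6,0), (13,17), (14,7), (18,9)}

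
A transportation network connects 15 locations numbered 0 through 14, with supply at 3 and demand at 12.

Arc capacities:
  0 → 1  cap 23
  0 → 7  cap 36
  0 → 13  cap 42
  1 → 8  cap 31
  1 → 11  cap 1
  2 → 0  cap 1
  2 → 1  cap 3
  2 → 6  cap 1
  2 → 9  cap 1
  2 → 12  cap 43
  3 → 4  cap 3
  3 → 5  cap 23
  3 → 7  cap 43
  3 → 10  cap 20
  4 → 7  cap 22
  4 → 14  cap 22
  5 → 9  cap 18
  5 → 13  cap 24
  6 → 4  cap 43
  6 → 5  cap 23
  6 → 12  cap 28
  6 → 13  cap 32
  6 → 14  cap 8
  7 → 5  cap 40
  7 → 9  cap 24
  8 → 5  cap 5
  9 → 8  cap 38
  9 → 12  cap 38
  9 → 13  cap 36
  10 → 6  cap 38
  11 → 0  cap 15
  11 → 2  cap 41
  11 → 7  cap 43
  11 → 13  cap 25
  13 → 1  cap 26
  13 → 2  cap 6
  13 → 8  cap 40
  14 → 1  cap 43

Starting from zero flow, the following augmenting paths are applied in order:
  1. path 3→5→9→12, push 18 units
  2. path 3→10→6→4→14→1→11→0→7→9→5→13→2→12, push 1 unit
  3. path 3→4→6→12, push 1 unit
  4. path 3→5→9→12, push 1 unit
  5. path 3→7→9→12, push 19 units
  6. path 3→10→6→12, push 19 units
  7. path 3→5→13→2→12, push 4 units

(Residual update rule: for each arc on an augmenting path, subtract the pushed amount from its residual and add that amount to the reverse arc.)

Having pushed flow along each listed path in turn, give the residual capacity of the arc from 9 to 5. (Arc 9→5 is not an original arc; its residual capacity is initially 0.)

after path 1 (3→5→9→12, push 18): res(9,5)=18
after path 2 (3→10→6→4→14→1→11→0→7→9→5→13→2→12, push 1): res(9,5)=17
after path 3 (3→4→6→12, push 1): res(9,5)=17
after path 4 (3→5→9→12, push 1): res(9,5)=18
after path 5 (3→7→9→12, push 19): res(9,5)=18
after path 6 (3→10→6→12, push 19): res(9,5)=18
after path 7 (3→5→13→2→12, push 4): res(9,5)=18

Residual capacity of (9,5): 18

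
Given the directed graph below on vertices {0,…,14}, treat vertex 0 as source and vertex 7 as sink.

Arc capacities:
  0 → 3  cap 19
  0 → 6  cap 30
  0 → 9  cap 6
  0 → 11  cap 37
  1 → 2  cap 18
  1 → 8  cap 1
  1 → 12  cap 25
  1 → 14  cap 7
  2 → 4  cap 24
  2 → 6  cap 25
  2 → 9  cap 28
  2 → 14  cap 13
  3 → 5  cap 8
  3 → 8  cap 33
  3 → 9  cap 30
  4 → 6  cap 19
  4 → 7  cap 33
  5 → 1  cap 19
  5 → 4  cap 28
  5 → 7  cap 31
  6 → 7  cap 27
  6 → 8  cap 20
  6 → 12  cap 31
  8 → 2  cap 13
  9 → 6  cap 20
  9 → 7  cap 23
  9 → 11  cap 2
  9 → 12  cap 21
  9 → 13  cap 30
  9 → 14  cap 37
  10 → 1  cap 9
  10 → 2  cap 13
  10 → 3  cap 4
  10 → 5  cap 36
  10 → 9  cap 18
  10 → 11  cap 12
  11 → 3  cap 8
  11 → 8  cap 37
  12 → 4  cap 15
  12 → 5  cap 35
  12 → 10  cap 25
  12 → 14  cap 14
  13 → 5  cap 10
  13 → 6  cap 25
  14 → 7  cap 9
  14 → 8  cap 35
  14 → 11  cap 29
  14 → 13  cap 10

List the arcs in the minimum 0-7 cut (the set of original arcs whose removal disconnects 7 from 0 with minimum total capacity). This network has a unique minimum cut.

augment #1: 0→6→7 push 27
augment #2: 0→9→7 push 6
augment #3: 0→3→5→7 push 8
augment #4: 0→3→9→7 push 11
augment #5: 0→6→12→4→7 push 3
augment #6: 0→11→3→9→7 push 6
augment #7: 0→11→3→9→14→7 push 2
augment #8: 0→11→8→2→4→7 push 13
max flow = 76; residual-reachable set from 0 gives S-side
cut edges (S→T): {(0,3), (0,6), (0,9), (8,2), (11,3)} total cap 76

Min-cut arcs: {(0,3), (0,6), (0,9), (8,2), (11,3)} (total capacity 76)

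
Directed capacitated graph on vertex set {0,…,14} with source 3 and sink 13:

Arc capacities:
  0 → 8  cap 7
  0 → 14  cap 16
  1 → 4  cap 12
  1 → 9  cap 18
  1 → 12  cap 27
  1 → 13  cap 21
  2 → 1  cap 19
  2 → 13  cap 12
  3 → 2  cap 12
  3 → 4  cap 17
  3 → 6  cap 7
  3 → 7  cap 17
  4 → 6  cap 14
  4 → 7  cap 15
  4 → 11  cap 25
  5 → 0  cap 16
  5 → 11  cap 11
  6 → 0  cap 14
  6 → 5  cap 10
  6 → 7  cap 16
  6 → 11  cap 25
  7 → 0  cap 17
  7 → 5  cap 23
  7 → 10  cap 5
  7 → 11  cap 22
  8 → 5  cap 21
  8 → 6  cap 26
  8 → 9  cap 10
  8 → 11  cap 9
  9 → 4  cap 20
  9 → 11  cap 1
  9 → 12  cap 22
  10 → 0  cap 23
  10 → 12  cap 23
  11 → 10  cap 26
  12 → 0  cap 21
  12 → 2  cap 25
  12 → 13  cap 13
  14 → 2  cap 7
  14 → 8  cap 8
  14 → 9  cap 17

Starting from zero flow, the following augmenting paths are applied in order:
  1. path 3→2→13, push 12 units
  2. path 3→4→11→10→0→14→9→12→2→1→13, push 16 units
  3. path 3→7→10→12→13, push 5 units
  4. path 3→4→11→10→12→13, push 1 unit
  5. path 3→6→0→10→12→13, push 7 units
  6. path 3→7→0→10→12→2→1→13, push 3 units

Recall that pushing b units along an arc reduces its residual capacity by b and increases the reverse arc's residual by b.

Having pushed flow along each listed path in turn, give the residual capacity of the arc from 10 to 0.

Residual capacity of (10,0): 17

after path 1 (3→2→13, push 12): res(10,0)=23
after path 2 (3→4→11→10→0→14→9→12→2→1→13, push 16): res(10,0)=7
after path 3 (3→7→10→12→13, push 5): res(10,0)=7
after path 4 (3→4→11→10→12→13, push 1): res(10,0)=7
after path 5 (3→6→0→10→12→13, push 7): res(10,0)=14
after path 6 (3→7→0→10→12→2→1→13, push 3): res(10,0)=17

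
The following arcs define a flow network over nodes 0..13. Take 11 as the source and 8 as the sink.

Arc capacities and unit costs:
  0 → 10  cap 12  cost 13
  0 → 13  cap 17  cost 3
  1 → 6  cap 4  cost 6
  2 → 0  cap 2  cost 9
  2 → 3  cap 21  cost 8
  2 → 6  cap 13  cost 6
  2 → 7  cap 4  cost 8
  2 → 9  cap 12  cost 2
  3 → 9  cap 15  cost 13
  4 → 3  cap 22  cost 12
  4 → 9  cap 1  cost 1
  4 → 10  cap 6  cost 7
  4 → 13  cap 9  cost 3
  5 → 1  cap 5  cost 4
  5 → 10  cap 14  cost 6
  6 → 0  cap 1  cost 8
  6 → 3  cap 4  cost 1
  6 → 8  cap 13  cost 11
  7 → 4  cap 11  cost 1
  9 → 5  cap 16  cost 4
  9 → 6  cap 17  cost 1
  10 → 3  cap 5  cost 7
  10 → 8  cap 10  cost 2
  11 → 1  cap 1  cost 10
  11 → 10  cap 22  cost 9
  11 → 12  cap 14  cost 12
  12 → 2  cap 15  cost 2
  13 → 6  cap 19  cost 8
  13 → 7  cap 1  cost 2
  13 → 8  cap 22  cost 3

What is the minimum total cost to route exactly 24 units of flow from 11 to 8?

shortest-cost path #1: 11→10→8 push 10 @ unit cost 11 (adds 110)
shortest-cost path #2: 11→1→6→8 push 1 @ unit cost 27 (adds 27)
shortest-cost path #3: 11→12→2→9→6→8 push 12 @ unit cost 28 (adds 336)
shortest-cost path #4: 11→12→2→0→13→8 push 1 @ unit cost 29 (adds 29)
total cost = 502

Minimum cost for 24 units: 502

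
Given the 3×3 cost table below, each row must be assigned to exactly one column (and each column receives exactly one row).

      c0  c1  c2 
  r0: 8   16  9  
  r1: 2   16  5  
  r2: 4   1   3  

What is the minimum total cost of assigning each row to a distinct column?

optimal assignment: row0→col2 (cost 9), row1→col0 (cost 2), row2→col1 (cost 1)
total = 9 + 2 + 1 = 12

Minimum assignment cost: 12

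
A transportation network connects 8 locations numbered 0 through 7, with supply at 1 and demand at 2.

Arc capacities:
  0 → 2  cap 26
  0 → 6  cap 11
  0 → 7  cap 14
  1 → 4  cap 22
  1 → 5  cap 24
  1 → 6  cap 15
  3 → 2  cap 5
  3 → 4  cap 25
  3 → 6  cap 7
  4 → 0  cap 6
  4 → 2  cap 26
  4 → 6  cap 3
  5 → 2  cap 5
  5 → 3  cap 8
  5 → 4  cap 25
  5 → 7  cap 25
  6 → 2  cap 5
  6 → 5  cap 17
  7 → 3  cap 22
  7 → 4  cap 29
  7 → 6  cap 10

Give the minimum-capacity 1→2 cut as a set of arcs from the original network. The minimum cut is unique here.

augment #1: 1→4→2 push 22
augment #2: 1→5→2 push 5
augment #3: 1→6→2 push 5
augment #4: 1→5→3→2 push 5
augment #5: 1→5→4→2 push 4
augment #6: 1→5→4→0→2 push 6
max flow = 47; residual-reachable set from 1 gives S-side
cut edges (S→T): {(3,2), (4,0), (4,2), (5,2), (6,2)} total cap 47

Min-cut arcs: {(3,2), (4,0), (4,2), (5,2), (6,2)} (total capacity 47)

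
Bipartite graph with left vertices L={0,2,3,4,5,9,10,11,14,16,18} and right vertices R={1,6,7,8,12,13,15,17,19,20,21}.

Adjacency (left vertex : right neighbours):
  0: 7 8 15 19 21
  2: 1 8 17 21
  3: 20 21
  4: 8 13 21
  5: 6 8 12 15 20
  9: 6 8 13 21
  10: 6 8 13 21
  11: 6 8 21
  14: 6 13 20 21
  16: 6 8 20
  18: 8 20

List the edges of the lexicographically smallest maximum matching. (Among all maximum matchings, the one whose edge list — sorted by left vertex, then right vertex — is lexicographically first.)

Lex-smallest maximum matching: {(0,7), (2,1), (3,20), (4,8), (5,12), (9,6), (10,13), (11,21)}

|M| = 8 (so the lex-smallest maximum matching has 8 edges)
process left vertices in ascending order; for each, take the smallest-labelled available neighbour that still permits 8 edges overall, or leave it unmatched if none does
lex-smallest matching: {0-7, 2-1, 3-20, 4-8, 5-12, 9-6, 10-13, 11-21}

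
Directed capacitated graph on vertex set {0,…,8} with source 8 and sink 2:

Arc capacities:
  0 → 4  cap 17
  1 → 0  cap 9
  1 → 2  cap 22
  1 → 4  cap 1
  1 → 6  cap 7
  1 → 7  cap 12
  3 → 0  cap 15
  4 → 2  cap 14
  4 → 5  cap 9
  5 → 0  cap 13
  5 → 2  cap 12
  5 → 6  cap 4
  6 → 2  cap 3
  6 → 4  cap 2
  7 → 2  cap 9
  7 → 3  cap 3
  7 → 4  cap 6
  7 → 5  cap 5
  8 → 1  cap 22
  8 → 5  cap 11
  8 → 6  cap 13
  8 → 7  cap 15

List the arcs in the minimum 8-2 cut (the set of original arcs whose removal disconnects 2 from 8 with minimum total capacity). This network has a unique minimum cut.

augment #1: 8→1→2 push 22
augment #2: 8→5→2 push 11
augment #3: 8→6→2 push 3
augment #4: 8→7→2 push 9
augment #5: 8→6→4→2 push 2
augment #6: 8→7→4→2 push 6
max flow = 53; residual-reachable set from 8 gives S-side
cut edges (S→T): {(6,2), (6,4), (8,1), (8,5), (8,7)} total cap 53

Min-cut arcs: {(6,2), (6,4), (8,1), (8,5), (8,7)} (total capacity 53)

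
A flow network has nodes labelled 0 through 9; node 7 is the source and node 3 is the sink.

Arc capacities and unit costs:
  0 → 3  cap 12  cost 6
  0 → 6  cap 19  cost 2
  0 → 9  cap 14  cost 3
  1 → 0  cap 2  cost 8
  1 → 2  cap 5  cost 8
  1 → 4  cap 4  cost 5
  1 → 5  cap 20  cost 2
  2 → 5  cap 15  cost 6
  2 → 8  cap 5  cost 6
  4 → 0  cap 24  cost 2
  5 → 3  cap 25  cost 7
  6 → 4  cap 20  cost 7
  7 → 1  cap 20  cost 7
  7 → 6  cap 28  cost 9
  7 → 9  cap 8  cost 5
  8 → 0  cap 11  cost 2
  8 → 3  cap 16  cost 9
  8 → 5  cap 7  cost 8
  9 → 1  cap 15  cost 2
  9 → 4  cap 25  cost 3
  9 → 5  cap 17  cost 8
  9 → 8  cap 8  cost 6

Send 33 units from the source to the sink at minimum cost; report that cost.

shortest-cost path #1: 7→1→5→3 push 20 @ unit cost 16 (adds 320)
shortest-cost path #2: 7→9→4→0→3 push 8 @ unit cost 16 (adds 128)
shortest-cost path #3: 7→6→4→0→3 push 4 @ unit cost 24 (adds 96)
shortest-cost path #4: 7→6→4→9→5→3 push 1 @ unit cost 28 (adds 28)
total cost = 572

Minimum cost for 33 units: 572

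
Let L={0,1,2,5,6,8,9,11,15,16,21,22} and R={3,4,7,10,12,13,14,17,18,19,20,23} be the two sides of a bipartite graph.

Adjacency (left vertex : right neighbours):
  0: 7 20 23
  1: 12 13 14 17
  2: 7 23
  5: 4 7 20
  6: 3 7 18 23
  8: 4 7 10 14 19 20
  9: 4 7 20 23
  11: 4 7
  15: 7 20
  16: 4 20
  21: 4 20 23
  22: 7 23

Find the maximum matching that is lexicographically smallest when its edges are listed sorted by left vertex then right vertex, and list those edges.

Lex-smallest maximum matching: {(0,7), (1,12), (2,23), (5,4), (6,3), (8,10), (9,20)}

|M| = 7 (so the lex-smallest maximum matching has 7 edges)
process left vertices in ascending order; for each, take the smallest-labelled available neighbour that still permits 7 edges overall, or leave it unmatched if none does
lex-smallest matching: {0-7, 1-12, 2-23, 5-4, 6-3, 8-10, 9-20}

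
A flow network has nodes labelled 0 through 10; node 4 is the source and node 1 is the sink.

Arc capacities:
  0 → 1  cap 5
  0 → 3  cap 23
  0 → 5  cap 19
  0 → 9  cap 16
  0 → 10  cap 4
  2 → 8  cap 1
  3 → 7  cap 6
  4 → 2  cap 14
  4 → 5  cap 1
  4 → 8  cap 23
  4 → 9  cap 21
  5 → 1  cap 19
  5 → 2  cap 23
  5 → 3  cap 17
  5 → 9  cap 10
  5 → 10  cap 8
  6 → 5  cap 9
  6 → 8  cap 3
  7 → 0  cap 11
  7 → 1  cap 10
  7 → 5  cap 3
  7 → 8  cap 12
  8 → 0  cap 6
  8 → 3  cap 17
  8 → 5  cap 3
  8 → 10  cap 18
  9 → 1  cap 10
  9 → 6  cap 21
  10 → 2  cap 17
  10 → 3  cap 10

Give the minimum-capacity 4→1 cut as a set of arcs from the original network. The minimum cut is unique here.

Min-cut arcs: {(3,7), (4,5), (6,5), (8,0), (8,5), (9,1)} (total capacity 35)

augment #1: 4→5→1 push 1
augment #2: 4→9→1 push 10
augment #3: 4→8→0→1 push 5
augment #4: 4→8→5→1 push 3
augment #5: 4→8→0→5→1 push 1
augment #6: 4→8→3→7→1 push 6
augment #7: 4→9→6→5→1 push 9
max flow = 35; residual-reachable set from 4 gives S-side
cut edges (S→T): {(3,7), (4,5), (6,5), (8,0), (8,5), (9,1)} total cap 35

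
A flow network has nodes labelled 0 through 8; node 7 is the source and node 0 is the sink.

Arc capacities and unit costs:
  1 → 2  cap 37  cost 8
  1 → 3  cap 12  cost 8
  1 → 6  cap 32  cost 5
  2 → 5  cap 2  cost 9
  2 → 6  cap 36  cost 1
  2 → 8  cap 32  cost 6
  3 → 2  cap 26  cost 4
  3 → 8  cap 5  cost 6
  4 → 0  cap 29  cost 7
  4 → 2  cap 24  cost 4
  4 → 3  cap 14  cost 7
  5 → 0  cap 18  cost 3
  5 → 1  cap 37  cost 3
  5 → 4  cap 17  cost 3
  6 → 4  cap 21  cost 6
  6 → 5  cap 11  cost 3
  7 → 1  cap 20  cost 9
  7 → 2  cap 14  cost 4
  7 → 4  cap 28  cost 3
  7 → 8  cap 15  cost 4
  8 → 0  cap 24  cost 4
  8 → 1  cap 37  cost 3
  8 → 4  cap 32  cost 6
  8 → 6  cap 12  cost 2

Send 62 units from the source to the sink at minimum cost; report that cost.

shortest-cost path #1: 7→8→0 push 15 @ unit cost 8 (adds 120)
shortest-cost path #2: 7→4→0 push 28 @ unit cost 10 (adds 280)
shortest-cost path #3: 7→2→6→5→0 push 11 @ unit cost 11 (adds 121)
shortest-cost path #4: 7→2→8→0 push 3 @ unit cost 14 (adds 42)
shortest-cost path #5: 7→1→6→2→8→0 push 5 @ unit cost 23 (adds 115)
total cost = 678

Minimum cost for 62 units: 678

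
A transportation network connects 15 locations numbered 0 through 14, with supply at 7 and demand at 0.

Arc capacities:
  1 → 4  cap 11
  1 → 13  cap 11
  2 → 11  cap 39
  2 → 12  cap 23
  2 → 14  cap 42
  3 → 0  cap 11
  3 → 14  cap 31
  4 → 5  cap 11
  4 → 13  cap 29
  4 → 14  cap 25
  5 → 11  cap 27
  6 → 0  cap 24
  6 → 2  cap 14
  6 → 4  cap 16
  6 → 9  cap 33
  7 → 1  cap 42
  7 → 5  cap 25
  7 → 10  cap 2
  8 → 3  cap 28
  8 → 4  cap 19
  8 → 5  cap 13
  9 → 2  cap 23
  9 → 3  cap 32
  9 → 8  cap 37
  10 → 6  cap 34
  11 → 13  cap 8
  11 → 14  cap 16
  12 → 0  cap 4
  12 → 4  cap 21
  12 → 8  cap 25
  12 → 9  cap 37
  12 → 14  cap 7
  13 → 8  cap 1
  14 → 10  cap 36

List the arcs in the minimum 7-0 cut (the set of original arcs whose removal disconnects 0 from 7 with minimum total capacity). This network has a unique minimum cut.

Min-cut arcs: {(1,4), (7,10), (11,14), (13,8)} (total capacity 30)

augment #1: 7→10→6→0 push 2
augment #2: 7→1→13→8→3→0 push 1
augment #3: 7→1→4→14→10→6→0 push 11
augment #4: 7→5→11→14→10→6→0 push 11
augment #5: 7→5→11→14→10→6→2→12→0 push 4
augment #6: 7→5→11→14→10→6→9→3→0 push 1
max flow = 30; residual-reachable set from 7 gives S-side
cut edges (S→T): {(1,4), (7,10), (11,14), (13,8)} total cap 30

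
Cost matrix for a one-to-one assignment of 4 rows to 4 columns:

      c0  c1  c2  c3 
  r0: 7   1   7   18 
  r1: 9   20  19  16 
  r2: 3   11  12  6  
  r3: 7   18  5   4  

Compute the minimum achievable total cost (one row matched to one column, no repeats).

Minimum assignment cost: 21

optimal assignment: row0→col1 (cost 1), row1→col0 (cost 9), row2→col3 (cost 6), row3→col2 (cost 5)
total = 1 + 9 + 6 + 5 = 21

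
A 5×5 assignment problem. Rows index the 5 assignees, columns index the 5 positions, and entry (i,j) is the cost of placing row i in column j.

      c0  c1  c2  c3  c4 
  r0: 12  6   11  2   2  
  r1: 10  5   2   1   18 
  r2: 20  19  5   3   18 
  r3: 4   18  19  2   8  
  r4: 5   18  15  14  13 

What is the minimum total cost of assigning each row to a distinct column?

Minimum assignment cost: 19

optimal assignment: row0→col4 (cost 2), row1→col1 (cost 5), row2→col2 (cost 5), row3→col3 (cost 2), row4→col0 (cost 5)
total = 2 + 5 + 5 + 2 + 5 = 19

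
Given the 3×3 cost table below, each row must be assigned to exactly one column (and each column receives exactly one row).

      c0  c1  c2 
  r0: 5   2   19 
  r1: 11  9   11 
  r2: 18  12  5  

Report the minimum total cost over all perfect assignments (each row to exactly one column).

Minimum assignment cost: 18

optimal assignment: row0→col1 (cost 2), row1→col0 (cost 11), row2→col2 (cost 5)
total = 2 + 11 + 5 = 18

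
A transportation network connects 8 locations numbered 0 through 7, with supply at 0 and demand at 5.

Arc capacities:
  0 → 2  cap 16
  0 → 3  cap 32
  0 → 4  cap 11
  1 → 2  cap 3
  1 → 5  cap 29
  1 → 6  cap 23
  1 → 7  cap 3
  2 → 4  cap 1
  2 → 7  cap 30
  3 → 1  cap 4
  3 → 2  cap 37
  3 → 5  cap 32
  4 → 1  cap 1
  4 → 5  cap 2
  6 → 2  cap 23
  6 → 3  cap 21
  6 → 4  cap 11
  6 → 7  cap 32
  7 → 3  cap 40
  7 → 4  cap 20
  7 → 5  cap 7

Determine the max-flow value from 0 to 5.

Maximum flow value: 46

augment #1: 0→3→5 bottleneck 32, total now 32
augment #2: 0→4→5 bottleneck 2, total now 34
augment #3: 0→2→7→5 bottleneck 7, total now 41
augment #4: 0→4→1→5 bottleneck 1, total now 42
augment #5: 0→2→7→3→1→5 bottleneck 4, total now 46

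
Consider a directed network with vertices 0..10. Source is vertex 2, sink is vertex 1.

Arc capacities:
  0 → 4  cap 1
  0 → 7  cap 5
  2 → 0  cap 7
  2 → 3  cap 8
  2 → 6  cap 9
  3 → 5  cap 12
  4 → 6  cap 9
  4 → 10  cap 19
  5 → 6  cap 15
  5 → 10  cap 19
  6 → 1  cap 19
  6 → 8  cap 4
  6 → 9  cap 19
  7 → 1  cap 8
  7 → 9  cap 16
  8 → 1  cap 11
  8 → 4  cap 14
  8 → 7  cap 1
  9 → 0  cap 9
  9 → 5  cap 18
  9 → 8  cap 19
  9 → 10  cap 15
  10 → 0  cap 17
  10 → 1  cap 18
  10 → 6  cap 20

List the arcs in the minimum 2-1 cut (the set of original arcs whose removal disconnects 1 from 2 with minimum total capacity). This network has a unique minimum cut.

Min-cut arcs: {(0,4), (0,7), (2,3), (2,6)} (total capacity 23)

augment #1: 2→6→1 push 9
augment #2: 2→0→7→1 push 5
augment #3: 2→0→4→6→1 push 1
augment #4: 2→3→5→6→1 push 8
max flow = 23; residual-reachable set from 2 gives S-side
cut edges (S→T): {(0,4), (0,7), (2,3), (2,6)} total cap 23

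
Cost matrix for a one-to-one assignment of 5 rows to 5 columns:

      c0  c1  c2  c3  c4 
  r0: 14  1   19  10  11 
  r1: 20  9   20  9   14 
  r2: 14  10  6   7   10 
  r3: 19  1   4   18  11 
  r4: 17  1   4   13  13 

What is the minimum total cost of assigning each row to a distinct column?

Minimum assignment cost: 38

one of 2 optimal assignments: row0→col0 (cost 14), row1→col3 (cost 9), row2→col4 (cost 10), row3→col1 (cost 1), row4→col2 (cost 4)
total = 14 + 9 + 10 + 1 + 4 = 38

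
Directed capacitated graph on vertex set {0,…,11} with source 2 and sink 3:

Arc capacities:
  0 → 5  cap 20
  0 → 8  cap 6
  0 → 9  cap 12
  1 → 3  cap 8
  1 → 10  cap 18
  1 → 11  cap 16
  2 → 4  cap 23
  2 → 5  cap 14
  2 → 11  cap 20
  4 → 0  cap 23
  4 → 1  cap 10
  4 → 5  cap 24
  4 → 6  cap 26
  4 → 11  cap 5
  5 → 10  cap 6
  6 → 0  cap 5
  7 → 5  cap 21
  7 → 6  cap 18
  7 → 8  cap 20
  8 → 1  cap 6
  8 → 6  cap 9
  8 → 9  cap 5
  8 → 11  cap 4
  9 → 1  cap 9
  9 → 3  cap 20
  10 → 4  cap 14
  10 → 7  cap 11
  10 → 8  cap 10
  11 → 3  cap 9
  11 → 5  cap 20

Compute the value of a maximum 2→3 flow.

Maximum flow value: 34

augment #1: 2→11→3 bottleneck 9, total now 9
augment #2: 2→4→1→3 bottleneck 8, total now 17
augment #3: 2→4→0→9→3 bottleneck 12, total now 29
augment #4: 2→4→0→8→9→3 bottleneck 3, total now 32
augment #5: 2→5→10→8→9→3 bottleneck 2, total now 34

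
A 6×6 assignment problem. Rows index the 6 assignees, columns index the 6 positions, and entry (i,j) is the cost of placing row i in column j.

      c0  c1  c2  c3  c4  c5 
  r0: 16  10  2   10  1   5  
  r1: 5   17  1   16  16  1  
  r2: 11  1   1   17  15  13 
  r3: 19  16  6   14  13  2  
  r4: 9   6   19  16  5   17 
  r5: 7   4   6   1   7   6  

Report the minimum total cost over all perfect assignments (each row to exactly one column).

Minimum assignment cost: 15

optimal assignment: row0→col4 (cost 1), row1→col2 (cost 1), row2→col1 (cost 1), row3→col5 (cost 2), row4→col0 (cost 9), row5→col3 (cost 1)
total = 1 + 1 + 1 + 2 + 9 + 1 = 15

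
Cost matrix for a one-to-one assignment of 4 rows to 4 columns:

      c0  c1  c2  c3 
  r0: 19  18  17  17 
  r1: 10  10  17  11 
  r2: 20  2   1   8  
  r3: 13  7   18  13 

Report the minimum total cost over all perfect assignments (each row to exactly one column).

Minimum assignment cost: 35

optimal assignment: row0→col3 (cost 17), row1→col0 (cost 10), row2→col2 (cost 1), row3→col1 (cost 7)
total = 17 + 10 + 1 + 7 = 35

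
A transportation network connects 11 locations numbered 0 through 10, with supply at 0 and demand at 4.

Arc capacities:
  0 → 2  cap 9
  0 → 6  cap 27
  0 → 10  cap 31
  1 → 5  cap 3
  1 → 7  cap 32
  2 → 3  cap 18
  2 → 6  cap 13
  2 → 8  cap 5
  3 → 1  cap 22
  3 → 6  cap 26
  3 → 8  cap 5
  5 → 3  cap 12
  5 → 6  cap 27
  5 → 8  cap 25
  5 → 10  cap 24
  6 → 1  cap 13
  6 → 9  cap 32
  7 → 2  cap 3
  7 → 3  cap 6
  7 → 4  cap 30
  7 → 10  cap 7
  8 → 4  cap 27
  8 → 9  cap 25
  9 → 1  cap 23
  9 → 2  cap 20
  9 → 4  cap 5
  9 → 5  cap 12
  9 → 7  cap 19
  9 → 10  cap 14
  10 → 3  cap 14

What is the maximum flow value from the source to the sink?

Maximum flow value: 50

augment #1: 0→2→8→4 bottleneck 5, total now 5
augment #2: 0→6→9→4 bottleneck 5, total now 10
augment #3: 0→2→3→8→4 bottleneck 4, total now 14
augment #4: 0→6→1→7→4 bottleneck 13, total now 27
augment #5: 0→6→9→7→4 bottleneck 9, total now 36
augment #6: 0→10→3→8→4 bottleneck 1, total now 37
augment #7: 0→10→3→1→7→4 bottleneck 8, total now 45
augment #8: 0→10→3→1→5→8→4 bottleneck 3, total now 48
augment #9: 0→10→3→6→9→5→8→4 bottleneck 2, total now 50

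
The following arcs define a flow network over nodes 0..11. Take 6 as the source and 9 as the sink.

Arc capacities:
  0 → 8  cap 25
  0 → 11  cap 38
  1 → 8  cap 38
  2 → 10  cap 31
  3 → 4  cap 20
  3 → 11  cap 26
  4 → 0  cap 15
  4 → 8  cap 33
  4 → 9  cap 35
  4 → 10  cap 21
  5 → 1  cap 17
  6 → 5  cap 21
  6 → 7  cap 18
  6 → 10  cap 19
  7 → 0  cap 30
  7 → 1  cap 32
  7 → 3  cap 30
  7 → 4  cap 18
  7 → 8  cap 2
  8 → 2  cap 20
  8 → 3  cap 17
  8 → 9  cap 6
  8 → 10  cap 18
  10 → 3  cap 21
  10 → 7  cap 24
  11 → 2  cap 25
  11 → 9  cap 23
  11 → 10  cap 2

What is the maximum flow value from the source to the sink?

Maximum flow value: 54

augment #1: 6→7→4→9 bottleneck 18, total now 18
augment #2: 6→5→1→8→9 bottleneck 6, total now 24
augment #3: 6→10→3→4→9 bottleneck 17, total now 41
augment #4: 6→10→3→11→9 bottleneck 2, total now 43
augment #5: 6→5→1→8→3→11→9 bottleneck 11, total now 54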